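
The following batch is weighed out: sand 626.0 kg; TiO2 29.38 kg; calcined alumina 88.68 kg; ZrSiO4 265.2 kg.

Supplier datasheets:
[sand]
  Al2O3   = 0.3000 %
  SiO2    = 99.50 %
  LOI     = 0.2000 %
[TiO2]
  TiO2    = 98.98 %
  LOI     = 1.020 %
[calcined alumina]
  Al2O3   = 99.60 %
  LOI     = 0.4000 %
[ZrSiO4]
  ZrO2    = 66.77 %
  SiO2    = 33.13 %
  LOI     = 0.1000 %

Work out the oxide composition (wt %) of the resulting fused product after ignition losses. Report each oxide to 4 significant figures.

All internal work carries exact precision at every stage. The intermediate values are printed, with 4-significant-digit rounding, on the page — every reported result carries a single rounding — derived quantities (net glass mass, ignition loss, totals, the yield, four oxide percentages) are computed from the weighed amounts on 1007 kg of glass in full float precision as given in problem or answer.
Delivered oxide masses:
  TiO2: 29.38·0.9898 = 29.08 kg
  Al2O3: 626.0·0.003000 + 88.68·0.9960 = 90.20 kg
  ZrO2: 265.2·0.6677 = 177.1 kg
  SiO2: 626.0·0.9950 + 265.2·0.3313 = 710.7 kg
LOI: 626.0·0.002000 + 29.38·0.01020 + 88.68·0.004000 + 265.2·0.001000 = 2.172 kg
batch − LOI leaves glass = 1009 − 2.172 = 1007 kg (consistent with Σ oxide mass)
wt % = 100 × oxide mass / glass mass

Glass mass = 1007 kg (batch 1009 − LOI 2.172).
Composition: TiO2 2.888%, Al2O3 8.957%, ZrO2 17.58%, SiO2 70.57%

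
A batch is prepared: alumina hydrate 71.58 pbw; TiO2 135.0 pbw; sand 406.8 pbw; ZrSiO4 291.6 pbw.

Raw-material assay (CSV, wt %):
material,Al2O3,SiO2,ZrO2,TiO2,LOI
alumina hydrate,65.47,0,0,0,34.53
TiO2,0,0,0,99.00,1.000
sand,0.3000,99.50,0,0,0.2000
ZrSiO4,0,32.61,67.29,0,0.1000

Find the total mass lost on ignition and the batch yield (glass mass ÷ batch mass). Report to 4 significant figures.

In-progress results are printed with 4-significant-figure rounding on the page. The working math keeps full precision at each step. Exactly one rounding lands on every reported result; the derived quantities (yield, glass mass, four oxide percentages, totals, ignition loss) are carried using the weight values on 877.8 pbw of glass in exact precision as written in the question or the answer.
Material-by-material LOI:
  alumina hydrate: 71.58 × 0.3453 = 24.72 pbw
  TiO2: 135.0 × 0.01000 = 1.350 pbw
  sand: 406.8 × 0.002000 = 0.8136 pbw
  ZrSiO4: 291.6 × 0.001000 = 0.2916 pbw
Total LOI = 27.17 pbw
Glass = batch − LOI = 905.0 − 27.17 = 877.8 pbw

LOI loss = 27.17 pbw; glass = 877.8 pbw; yield = 97.00%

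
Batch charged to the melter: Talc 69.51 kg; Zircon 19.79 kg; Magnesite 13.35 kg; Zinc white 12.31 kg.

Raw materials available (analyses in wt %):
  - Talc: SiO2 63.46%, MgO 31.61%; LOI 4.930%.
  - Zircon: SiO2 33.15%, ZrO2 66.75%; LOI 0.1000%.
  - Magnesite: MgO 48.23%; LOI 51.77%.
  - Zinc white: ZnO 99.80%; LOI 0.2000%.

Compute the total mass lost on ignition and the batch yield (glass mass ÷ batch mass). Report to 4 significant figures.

LOI loss = 10.38 kg; glass = 104.6 kg; yield = 90.97%

In-progress results are printed (rounded to four significant figures) in the printout — the working math runs at full float precision in all steps; a single rounding yields each reported number. Derived quantities (net glass mass, the totals, LOI, yield, the four compositions) are re-derived in exact precision from the batch weights per 104.6 kg of glass, as written in problem or answer.
Each material's LOI contribution:
  Talc: 69.51 × 0.04930 = 3.427 kg
  Zircon: 19.79 × 0.001000 = 0.01979 kg
  Magnesite: 13.35 × 0.5177 = 6.911 kg
  Zinc white: 12.31 × 0.002000 = 0.02462 kg
Total LOI = 10.38 kg
Glass = batch − LOI = 115.0 − 10.38 = 104.6 kg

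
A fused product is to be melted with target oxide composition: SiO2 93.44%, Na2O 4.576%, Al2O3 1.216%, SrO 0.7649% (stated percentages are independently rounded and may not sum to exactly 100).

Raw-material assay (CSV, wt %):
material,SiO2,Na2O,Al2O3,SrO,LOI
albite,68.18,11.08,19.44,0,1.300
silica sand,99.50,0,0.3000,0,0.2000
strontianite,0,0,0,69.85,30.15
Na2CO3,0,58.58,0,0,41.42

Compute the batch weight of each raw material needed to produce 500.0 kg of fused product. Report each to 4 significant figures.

Batch per 500.0 kg fused product:
  albite: 24.29 kg
  silica sand: 452.9 kg
  strontianite: 5.475 kg
  Na2CO3: 34.46 kg
Total batch = 517.1 kg; LOI loss = 17.15 kg; yield = 96.68%

Values along the way are displayed rounded off to 4 significant digits as written. Every computation carries full float precision from start to finish — every reported number is rounded a single time; derived quantities (glass mass, the four compositions, ignition loss, the totals, the yield) are recomputed from the weighed amounts on 500.0 kg of glass at full precision as quoted within the question or the answer.
Target oxide masses per 500.0 kg fused product:
  SiO2: 93.44% × 500.0 = 467.2 kg
  Na2O: 4.576% × 500.0 = 22.88 kg
  Al2O3: 1.216% × 500.0 = 6.080 kg
  SrO: 0.7649% × 500.0 = 3.824 kg
Mass-balance tally per oxide from the weights as reported, for the quoted basis mass (delivered sums recover each target up to rounding of the answer):
  SiO2: 24.29·0.6818 + 452.9·0.9950 = 467.2 kg (target 467.2 kg)
  Na2O: 24.29·0.1108 + 34.46·0.5858 = 22.88 kg (target 22.88 kg)
  Al2O3: 24.29·0.1944 + 452.9·0.003000 = 6.081 kg (target 6.080 kg)
  SrO: 5.475·0.6985 = 3.824 kg (target 3.824 kg)
Glass-mass bookkeeping: batch Σ − ignition loss = 500.0 kg (summing oxide targets gives 500.0 kg; stated basis 500.0 kg — deltas are rounding alone).
Whole-batch sum: Σ batch = 517.1 kg; LOI removed, Σ of batch·LOI: 17.15 kg; yield: glass divided by total = 96.68%.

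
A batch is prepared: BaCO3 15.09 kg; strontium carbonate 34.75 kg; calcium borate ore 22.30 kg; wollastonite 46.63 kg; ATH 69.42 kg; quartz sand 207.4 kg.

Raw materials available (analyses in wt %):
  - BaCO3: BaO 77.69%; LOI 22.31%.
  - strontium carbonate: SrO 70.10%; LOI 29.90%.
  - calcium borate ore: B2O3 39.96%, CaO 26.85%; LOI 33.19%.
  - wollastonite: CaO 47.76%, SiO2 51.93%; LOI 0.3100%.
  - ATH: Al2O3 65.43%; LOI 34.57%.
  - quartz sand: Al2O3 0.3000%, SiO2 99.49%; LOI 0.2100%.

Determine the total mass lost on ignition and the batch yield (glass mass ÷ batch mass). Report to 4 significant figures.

The intermediate values are shown, with 4-significant-figure rounding, within the worked lines — all arithmetic keeps exact precision from first step to last; each reported result is rounded a single time — all derived quantities (glass mass, the yield, LOI, totals, the six compositions) are re-derived from the weighed amounts on 349.9 kg of glass at full float precision as set out in the problem or the answer.
Ignition loss by material:
  BaCO3: 15.09 × 0.2231 = 3.367 kg
  strontium carbonate: 34.75 × 0.2990 = 10.39 kg
  calcium borate ore: 22.30 × 0.3319 = 7.401 kg
  wollastonite: 46.63 × 0.003100 = 0.1446 kg
  ATH: 69.42 × 0.3457 = 24.00 kg
  quartz sand: 207.4 × 0.002100 = 0.4355 kg
Total LOI = 45.74 kg
Glass = batch − LOI = 395.6 − 45.74 = 349.9 kg

LOI loss = 45.74 kg; glass = 349.9 kg; yield = 88.44%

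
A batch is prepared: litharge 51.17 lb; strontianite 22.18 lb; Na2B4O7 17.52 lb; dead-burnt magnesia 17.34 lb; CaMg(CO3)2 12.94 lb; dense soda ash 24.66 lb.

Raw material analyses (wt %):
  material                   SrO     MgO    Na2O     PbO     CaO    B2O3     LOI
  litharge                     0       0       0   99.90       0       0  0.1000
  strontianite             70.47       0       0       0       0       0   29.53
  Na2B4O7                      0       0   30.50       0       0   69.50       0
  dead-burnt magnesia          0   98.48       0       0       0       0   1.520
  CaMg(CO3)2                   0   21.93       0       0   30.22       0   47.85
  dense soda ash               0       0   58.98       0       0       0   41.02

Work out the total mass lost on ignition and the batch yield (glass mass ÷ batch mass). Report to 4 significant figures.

Rounding to 4 significant figures applies to every in-between result as shown — the whole derivation maintains exact precision through the solve; each reported value is rounded only once. The derived quantities are rebuilt from the batch weights per 122.6 lb of glass at full precision (six oxide percentages, yield, the totals, glass mass, ignition loss), as given in the question or the answer.
Per-material ignition loss:
  litharge: 51.17 × 0.001000 = 0.05117 lb
  strontianite: 22.18 × 0.2953 = 6.550 lb
  Na2B4O7: 17.52 × 0 = 0 lb
  dead-burnt magnesia: 17.34 × 0.01520 = 0.2636 lb
  CaMg(CO3)2: 12.94 × 0.4785 = 6.192 lb
  dense soda ash: 24.66 × 0.4102 = 10.12 lb
Total LOI = 23.17 lb
Glass = batch − LOI = 145.8 − 23.17 = 122.6 lb

LOI loss = 23.17 lb; glass = 122.6 lb; yield = 84.11%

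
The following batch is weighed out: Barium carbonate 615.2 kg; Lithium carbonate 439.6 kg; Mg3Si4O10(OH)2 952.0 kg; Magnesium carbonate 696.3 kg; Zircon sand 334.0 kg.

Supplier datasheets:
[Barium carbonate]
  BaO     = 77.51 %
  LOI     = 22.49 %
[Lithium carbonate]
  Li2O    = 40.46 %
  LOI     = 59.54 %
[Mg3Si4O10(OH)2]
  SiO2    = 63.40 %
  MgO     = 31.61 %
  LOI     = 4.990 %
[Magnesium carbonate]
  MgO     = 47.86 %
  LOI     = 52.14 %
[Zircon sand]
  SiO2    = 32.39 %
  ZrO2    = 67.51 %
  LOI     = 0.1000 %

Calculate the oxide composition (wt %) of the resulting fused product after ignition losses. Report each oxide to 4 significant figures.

Glass mass = 2226 kg (batch 3037 − LOI 811.0).
Composition: BaO 21.42%, SiO2 31.97%, Li2O 7.990%, MgO 28.49%, ZrO2 10.13%

All internal work keeps full float precision from start to finish. Working values are displayed, with 4-significant-figure rounding, on the page; every reported result is rounded just once; all derived quantities, including LOI, glass mass, totals, the yield, five oxide percentages, are recomputed from the batch weights for 2226 kg of glass in exact precision as given in the problem or answer text.
What the batch supplies per oxide:
  BaO: 615.2·0.7751 = 476.8 kg
  SiO2: 952.0·0.6340 + 334.0·0.3239 = 711.8 kg
  Li2O: 439.6·0.4046 = 177.9 kg
  MgO: 952.0·0.3161 + 696.3·0.4786 = 634.2 kg
  ZrO2: 334.0·0.6751 = 225.5 kg
LOI: 615.2·0.2249 + 439.6·0.5954 + 952.0·0.04990 + 696.3·0.5214 + 334.0·0.001000 = 811.0 kg
Net of LOI, the glass mass = 3037 − 811.0 = 2226 kg (consistent with Σ oxide mass)
percent by weight: oxide/glass ×100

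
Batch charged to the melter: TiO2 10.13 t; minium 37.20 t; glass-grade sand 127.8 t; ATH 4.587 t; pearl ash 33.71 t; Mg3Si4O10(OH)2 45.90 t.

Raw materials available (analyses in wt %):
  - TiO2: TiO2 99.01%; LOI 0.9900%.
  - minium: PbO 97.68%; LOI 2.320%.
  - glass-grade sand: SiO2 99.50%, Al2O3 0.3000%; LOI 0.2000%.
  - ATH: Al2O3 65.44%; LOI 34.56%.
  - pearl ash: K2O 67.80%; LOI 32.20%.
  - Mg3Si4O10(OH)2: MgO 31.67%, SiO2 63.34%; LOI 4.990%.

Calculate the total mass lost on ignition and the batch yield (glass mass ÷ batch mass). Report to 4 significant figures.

LOI loss = 15.95 t; glass = 243.4 t; yield = 93.85%

The working math maintains full float precision at all times — intermediates are shown (rounded to 4 significant digits) across the worked steps; each reported result receives exactly one rounding; the derived quantities are computed in full precision (LOI, the totals, six oxide percentages, glass mass, yield) from the weighed amounts per 243.4 t of glass as quoted within the problem or answer text.
Per-material ignition loss:
  TiO2: 10.13 × 0.009900 = 0.1003 t
  minium: 37.20 × 0.02320 = 0.8630 t
  glass-grade sand: 127.8 × 0.002000 = 0.2556 t
  ATH: 4.587 × 0.3456 = 1.585 t
  pearl ash: 33.71 × 0.3220 = 10.85 t
  Mg3Si4O10(OH)2: 45.90 × 0.04990 = 2.290 t
Total LOI = 15.95 t
Glass = batch − LOI = 259.3 − 15.95 = 243.4 t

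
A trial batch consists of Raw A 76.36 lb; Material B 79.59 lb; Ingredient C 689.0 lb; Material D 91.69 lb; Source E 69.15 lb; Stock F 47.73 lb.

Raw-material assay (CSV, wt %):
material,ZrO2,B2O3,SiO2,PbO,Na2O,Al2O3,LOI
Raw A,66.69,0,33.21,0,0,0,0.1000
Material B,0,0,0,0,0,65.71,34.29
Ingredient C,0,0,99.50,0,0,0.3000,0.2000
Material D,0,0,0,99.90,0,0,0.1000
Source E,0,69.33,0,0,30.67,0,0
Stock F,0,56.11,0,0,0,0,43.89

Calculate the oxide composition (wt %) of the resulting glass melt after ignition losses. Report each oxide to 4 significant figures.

Every computation runs at full float precision from start to finish; mid-chain values are shown with 4-significant-figure rounding at each printed step — each reported number is rounded a single time — the derived quantities, which include ignition loss, six oxide percentages, totals, glass mass, the yield, are recomputed at exact precision, as they appear in the problem or answer text, from the weighed amounts for 1004 lb of glass.
Oxide-by-oxide delivered mass:
  ZrO2: 76.36·0.6669 = 50.92 lb
  B2O3: 69.15·0.6933 + 47.73·0.5611 = 74.72 lb
  SiO2: 76.36·0.3321 + 689.0·0.9950 = 710.9 lb
  PbO: 91.69·0.9990 = 91.60 lb
  Na2O: 69.15·0.3067 = 21.21 lb
  Al2O3: 79.59·0.6571 + 689.0·0.003000 = 54.37 lb
LOI: 76.36·0.001000 + 79.59·0.3429 + 689.0·0.002000 + 91.69·0.001000 + 47.73·0.4389 = 49.79 lb
Glass = total batch minus LOI = 1054 − 49.79 = 1004 lb (equal to the oxide-mass sum)
wt %: oxide over glass, times 100

Glass mass = 1004 lb (batch 1054 − LOI 49.79).
Composition: ZrO2 5.074%, B2O3 7.445%, SiO2 70.83%, PbO 9.126%, Na2O 2.113%, Al2O3 5.416%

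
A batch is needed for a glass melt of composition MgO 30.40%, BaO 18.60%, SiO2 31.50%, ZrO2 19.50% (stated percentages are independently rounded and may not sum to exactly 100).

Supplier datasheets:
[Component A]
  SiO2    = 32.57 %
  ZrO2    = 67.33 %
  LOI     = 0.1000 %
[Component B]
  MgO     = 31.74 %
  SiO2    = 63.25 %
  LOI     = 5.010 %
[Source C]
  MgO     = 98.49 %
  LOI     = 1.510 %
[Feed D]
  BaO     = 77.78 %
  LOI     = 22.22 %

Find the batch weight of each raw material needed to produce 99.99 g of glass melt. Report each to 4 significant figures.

In-progress results are shown (rounded to 4 significant digits) when written out. Each numeric step maintains full float precision all the way through — exactly one rounding lands on every reported figure. Derived quantities are rebuilt from the weighed amounts for 99.99 g of glass in full float precision (totals, LOI, glass mass, four oxide percentages, yield), exactly as shown in the problem or the answer.
Oxide-by-oxide targets in 99.99 g glass melt:
  MgO: 30.40% × 99.99 = 30.40 g
  BaO: 18.60% × 99.99 = 18.60 g
  SiO2: 31.50% × 99.99 = 31.50 g
  ZrO2: 19.50% × 99.99 = 19.50 g
Verifying the oxide balance with the batch weights as given, at the basis given (every target is met by its sum modulo rounding of the values):
  MgO: 34.89·0.3174 + 19.62·0.9849 = 30.40 g (target 30.40 g)
  BaO: 23.91·0.7778 = 18.60 g (target 18.60 g)
  SiO2: 28.96·0.3257 + 34.89·0.6325 = 31.50 g (target 31.50 g)
  ZrO2: 28.96·0.6733 = 19.50 g (target 19.50 g)
Mass balance on the glass: whole batch net of LOI = 99.99 g (targets for the oxides total 99.99 g; against the stated basis, 99.99 g — any gap is answer rounding).
Summing the batch: Σ batch = 107.4 g; ignition loss, Σ(batch × LOI) = 7.386 g; glass ÷ batch gives a yield of 93.12%.

Batch per 99.99 g glass melt:
  Component A: 28.96 g
  Component B: 34.89 g
  Source C: 19.62 g
  Feed D: 23.91 g
Total batch = 107.4 g; LOI loss = 7.386 g; yield = 93.12%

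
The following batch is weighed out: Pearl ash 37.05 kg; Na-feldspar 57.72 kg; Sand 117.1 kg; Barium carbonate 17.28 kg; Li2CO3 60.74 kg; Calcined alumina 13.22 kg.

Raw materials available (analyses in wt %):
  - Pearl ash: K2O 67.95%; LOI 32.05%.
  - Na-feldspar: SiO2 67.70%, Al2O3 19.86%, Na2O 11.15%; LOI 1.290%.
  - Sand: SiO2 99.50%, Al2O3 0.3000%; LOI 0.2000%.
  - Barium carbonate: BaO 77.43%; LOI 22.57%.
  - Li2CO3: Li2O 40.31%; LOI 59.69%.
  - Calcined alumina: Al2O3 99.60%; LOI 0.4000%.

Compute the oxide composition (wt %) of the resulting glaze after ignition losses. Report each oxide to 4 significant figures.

Rounding to 4 significant figures governs each mid-chain value as printed. Full precision is maintained from first step to last. Each reported number takes exactly one rounding — all derived quantities, including ignition loss, totals, the yield, net glass mass, the six compositions, are recomputed from the batch weights for 250.0 kg of glass in exact precision as given in the problem or the answer.
What the batch supplies per oxide:
  BaO: 17.28·0.7743 = 13.38 kg
  Li2O: 60.74·0.4031 = 24.48 kg
  SiO2: 57.72·0.6770 + 117.1·0.9950 = 155.6 kg
  Al2O3: 57.72·0.1986 + 117.1·0.003000 + 13.22·0.9960 = 24.98 kg
  Na2O: 57.72·0.1115 = 6.436 kg
  K2O: 37.05·0.6795 = 25.18 kg
LOI: 37.05·0.3205 + 57.72·0.01290 + 117.1·0.002000 + 17.28·0.2257 + 60.74·0.5969 + 13.22·0.004000 = 53.06 kg
Resulting glass, batch − LOI: 303.1 − 53.06 = 250.0 kg (consistent with Σ oxide mass)
percent share: oxide ÷ glass, ×100

Glass mass = 250.0 kg (batch 303.1 − LOI 53.06).
Composition: BaO 5.351%, Li2O 9.792%, SiO2 62.22%, Al2O3 9.991%, Na2O 2.574%, K2O 10.07%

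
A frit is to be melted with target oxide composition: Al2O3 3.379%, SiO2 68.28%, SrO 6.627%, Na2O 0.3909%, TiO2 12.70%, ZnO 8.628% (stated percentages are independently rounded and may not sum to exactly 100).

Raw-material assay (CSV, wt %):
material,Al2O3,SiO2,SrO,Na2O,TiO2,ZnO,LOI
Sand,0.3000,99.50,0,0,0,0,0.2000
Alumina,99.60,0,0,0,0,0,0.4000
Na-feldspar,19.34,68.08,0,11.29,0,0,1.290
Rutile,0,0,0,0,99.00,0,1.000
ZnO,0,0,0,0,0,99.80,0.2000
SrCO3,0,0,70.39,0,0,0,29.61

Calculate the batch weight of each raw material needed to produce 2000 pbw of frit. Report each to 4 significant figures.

All arithmetic maintains exact precision throughout. Intermediates are printed rounded to four significant figures across the worked steps — each reported number is rounded exactly once; derived quantities (the yield, ignition loss, glass mass, the six compositions, totals) are carried starting from the weights per 2000 pbw of glass at exact precision, precisely as stated by the problem or the answer.
Oxide-by-oxide targets in 2000 pbw frit:
  Al2O3: 3.379% × 2000 = 67.58 pbw
  SiO2: 68.28% × 2000 = 1366 pbw
  SrO: 6.627% × 2000 = 132.5 pbw
  Na2O: 0.3909% × 2000 = 7.818 pbw
  TiO2: 12.70% × 2000 = 254.0 pbw
  ZnO: 8.628% × 2000 = 172.6 pbw
Mass-balance tally per oxide per the reported batch figures, per the basis as stated (delivered sums recover each target up to rounding of the answer):
  Al2O3: 1325·0.003000 + 50.41·0.9960 + 69.25·0.1934 = 67.58 pbw (target 67.58 pbw)
  SiO2: 1325·0.9950 + 69.25·0.6808 = 1366 pbw (target 1366 pbw)
  SrO: 188.3·0.7039 = 132.5 pbw (target 132.5 pbw)
  Na2O: 69.25·0.1129 = 7.818 pbw (target 7.818 pbw)
  TiO2: 256.6·0.9900 = 254.0 pbw (target 254.0 pbw)
  ZnO: 172.9·0.9980 = 172.6 pbw (target 172.6 pbw)
Consistency of the glass mass: total batch − LOI = 2000 pbw (the targets, summed, come to 2000 pbw; against the stated basis, 2000 pbw — gaps are rounding artifacts).
Whole-batch sum: Σ batch = 2062 pbw; Σ batch·LOI gives LOI loss = 62.41 pbw; as yield: glass ÷ batch → 96.97%.

Batch per 2000 pbw frit:
  Sand: 1325 pbw
  Alumina: 50.41 pbw
  Na-feldspar: 69.25 pbw
  Rutile: 256.6 pbw
  ZnO: 172.9 pbw
  SrCO3: 188.3 pbw
Total batch = 2062 pbw; LOI loss = 62.41 pbw; yield = 96.97%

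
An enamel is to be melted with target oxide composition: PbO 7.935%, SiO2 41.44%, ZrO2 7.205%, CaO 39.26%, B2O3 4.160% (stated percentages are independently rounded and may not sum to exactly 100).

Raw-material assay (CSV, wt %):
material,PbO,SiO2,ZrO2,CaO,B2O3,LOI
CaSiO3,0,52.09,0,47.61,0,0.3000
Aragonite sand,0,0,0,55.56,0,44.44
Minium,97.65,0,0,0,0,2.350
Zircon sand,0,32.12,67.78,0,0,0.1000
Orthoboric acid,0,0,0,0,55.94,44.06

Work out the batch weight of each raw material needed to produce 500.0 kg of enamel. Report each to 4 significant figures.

Batch per 500.0 kg enamel:
  CaSiO3: 365.0 kg
  Aragonite sand: 40.54 kg
  Minium: 40.63 kg
  Zircon sand: 53.15 kg
  Orthoboric acid: 37.18 kg
Total batch = 536.5 kg; LOI loss = 36.50 kg; yield = 93.20%

The intermediate values are printed rounded to 4 significant digits in the working; each numeric step holds exact precision at each step. Each reported value receives exactly one rounding — all derived quantities (ignition loss, net glass mass, yield, totals, the five compositions) are rebuilt starting from the weights at 500.0 kg of glass at full precision as written in problem or answer.
Oxide mass targets, per 500.0 kg enamel:
  PbO: 7.935% × 500.0 = 39.67 kg
  SiO2: 41.44% × 500.0 = 207.2 kg
  ZrO2: 7.205% × 500.0 = 36.02 kg
  CaO: 39.26% × 500.0 = 196.3 kg
  B2O3: 4.160% × 500.0 = 20.80 kg
Per-oxide balance check with the batch weights as given, versus the basis set out (target by target, the sums agree modulo rounding of the values):
  PbO: 40.63·0.9765 = 39.68 kg (target 39.67 kg)
  SiO2: 365.0·0.5209 + 53.15·0.3212 = 207.2 kg (target 207.2 kg)
  ZrO2: 53.15·0.6778 = 36.03 kg (target 36.02 kg)
  CaO: 365.0·0.4761 + 40.54·0.5556 = 196.3 kg (target 196.3 kg)
  B2O3: 37.18·0.5594 = 20.80 kg (target 20.80 kg)
Consistency of the glass mass: whole batch net of LOI = 500.0 kg (oxide target masses add up to 500.0 kg; with the basis standing at 500.0 kg — any gap is answer rounding).
Total batch = Σ batch = 536.5 kg; LOI removed, Σ of batch·LOI: 36.50 kg; as yield: glass ÷ batch → 93.20%.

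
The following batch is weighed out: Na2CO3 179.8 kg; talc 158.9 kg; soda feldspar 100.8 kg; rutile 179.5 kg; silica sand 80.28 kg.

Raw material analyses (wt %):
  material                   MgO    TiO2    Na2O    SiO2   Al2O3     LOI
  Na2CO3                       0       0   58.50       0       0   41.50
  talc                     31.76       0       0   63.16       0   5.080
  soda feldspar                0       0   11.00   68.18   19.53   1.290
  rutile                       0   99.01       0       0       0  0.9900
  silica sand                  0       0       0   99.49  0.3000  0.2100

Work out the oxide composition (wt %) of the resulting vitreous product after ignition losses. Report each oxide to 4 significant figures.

All internal work runs at exact precision at all times; working values are displayed (rounded to four significant figures) within the worked lines — exactly one rounding goes into each reported value. Derived quantities (yield, five oxide percentages, the totals, LOI, glass mass) are recomputed using the weight values at 613.3 kg of glass in full float precision, exactly as printed in either problem or answer.
What the batch supplies per oxide:
  MgO: 158.9·0.3176 = 50.47 kg
  TiO2: 179.5·0.9901 = 177.7 kg
  Na2O: 179.8·0.5850 + 100.8·0.1100 = 116.3 kg
  SiO2: 158.9·0.6316 + 100.8·0.6818 + 80.28·0.9949 = 249.0 kg
  Al2O3: 100.8·0.1953 + 80.28·0.003000 = 19.93 kg
LOI: 179.8·0.4150 + 158.9·0.05080 + 100.8·0.01290 + 179.5·0.009900 + 80.28·0.002100 = 85.94 kg
Glass = total batch minus LOI = 699.3 − 85.94 = 613.3 kg (consistent with Σ oxide mass)
wt % = oxide mass / glass mass × 100

Glass mass = 613.3 kg (batch 699.3 − LOI 85.94).
Composition: MgO 8.228%, TiO2 28.98%, Na2O 18.96%, SiO2 40.59%, Al2O3 3.249%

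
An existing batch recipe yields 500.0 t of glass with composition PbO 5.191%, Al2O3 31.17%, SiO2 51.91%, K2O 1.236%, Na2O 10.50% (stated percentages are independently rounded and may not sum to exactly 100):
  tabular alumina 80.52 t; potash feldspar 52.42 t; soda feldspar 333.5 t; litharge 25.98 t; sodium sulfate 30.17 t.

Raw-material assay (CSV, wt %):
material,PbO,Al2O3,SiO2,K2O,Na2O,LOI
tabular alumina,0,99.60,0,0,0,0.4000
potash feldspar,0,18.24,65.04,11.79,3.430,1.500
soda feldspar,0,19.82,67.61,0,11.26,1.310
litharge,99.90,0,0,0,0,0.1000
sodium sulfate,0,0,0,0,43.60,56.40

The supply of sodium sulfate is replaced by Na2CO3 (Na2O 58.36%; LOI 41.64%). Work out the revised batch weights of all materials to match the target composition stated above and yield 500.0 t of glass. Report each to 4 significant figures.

Revised batch per 500.0 t glass:
  tabular alumina: 80.52 t
  potash feldspar: 52.42 t
  soda feldspar: 333.5 t
  litharge: 25.98 t
  Na2CO3: 22.54 t
Total batch = 515.0 t; LOI loss = 14.89 t

Intermediates are shown rounded off to 4 significant digits between the steps; all arithmetic keeps full float precision in all steps — exactly one rounding is applied to every reported figure — all derived quantities (totals, glass mass, LOI, five oxide percentages, yield) are carried from the batch weights for 500.0 t of glass in full precision, as given in the problem or the answer.
Per-oxide target masses for 500.0 t glass:
  PbO: 5.191% × 500.0 = 25.96 t
  Al2O3: 31.17% × 500.0 = 155.8 t
  SiO2: 51.91% × 500.0 = 259.6 t
  K2O: 1.236% × 500.0 = 6.180 t
  Na2O: 10.50% × 500.0 = 52.50 t
A balance pass over the oxides, per the reported batch figures, under the basis named above (delivered sums recover each target modulo rounding of the values):
  PbO: 25.98·0.9990 = 25.95 t (target 25.96 t)
  Al2O3: 80.52·0.9960 + 52.42·0.1824 + 333.5·0.1982 = 155.9 t (target 155.8 t)
  SiO2: 52.42·0.6504 + 333.5·0.6761 = 259.6 t (target 259.6 t)
  K2O: 52.42·0.1179 = 6.180 t (target 6.180 t)
  Na2O: 52.42·0.03430 + 333.5·0.1126 + 22.54·0.5836 = 52.50 t (target 52.50 t)
Mass balance on the glass: batch total minus LOI = 500.1 t (per-oxide target masses sum to 500.0 t; stated basis 500.0 t — any gap is answer rounding).
Batch total: Σ batch = 515.0 t; Σ batch·LOI gives LOI loss = 14.89 t; glass ÷ batch gives a yield of 97.11%.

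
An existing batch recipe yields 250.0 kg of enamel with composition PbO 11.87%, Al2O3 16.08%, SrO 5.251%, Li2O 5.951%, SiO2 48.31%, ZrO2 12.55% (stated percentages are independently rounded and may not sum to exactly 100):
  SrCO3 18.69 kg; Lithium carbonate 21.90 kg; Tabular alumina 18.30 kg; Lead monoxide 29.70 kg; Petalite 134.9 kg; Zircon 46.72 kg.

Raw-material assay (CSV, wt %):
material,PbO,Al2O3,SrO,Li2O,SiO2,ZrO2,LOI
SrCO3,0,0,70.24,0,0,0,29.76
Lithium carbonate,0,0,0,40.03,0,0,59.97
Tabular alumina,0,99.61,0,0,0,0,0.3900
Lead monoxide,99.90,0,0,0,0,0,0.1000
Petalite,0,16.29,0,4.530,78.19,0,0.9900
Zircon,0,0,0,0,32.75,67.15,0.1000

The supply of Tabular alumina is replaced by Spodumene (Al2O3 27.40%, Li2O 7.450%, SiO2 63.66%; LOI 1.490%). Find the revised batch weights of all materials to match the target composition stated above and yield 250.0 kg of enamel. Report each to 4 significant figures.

Revised batch per 250.0 kg enamel:
  SrCO3: 18.69 kg
  Lithium carbonate: 9.785 kg
  Spodumene: 128.9 kg
  Lead monoxide: 29.70 kg
  Petalite: 29.93 kg
  Zircon: 46.72 kg
Total batch = 263.7 kg; LOI loss = 13.72 kg

Each numeric step carries full float precision end to end; rounding to 4 significant digits extends to every mid-chain value as printed; a single rounding yields each reported value; all derived quantities, which include the yield, ignition loss, glass mass, the six compositions, totals, are recomputed at full precision, precisely as stated by problem or answer, starting from the weights per 250.0 kg of glass.
Oxide mass targets, per 250.0 kg enamel:
  PbO: 11.87% × 250.0 = 29.68 kg
  Al2O3: 16.08% × 250.0 = 40.20 kg
  SrO: 5.251% × 250.0 = 13.13 kg
  Li2O: 5.951% × 250.0 = 14.88 kg
  SiO2: 48.31% × 250.0 = 120.8 kg
  ZrO2: 12.55% × 250.0 = 31.38 kg
Balance tally, oxide-wise, with the batch weights as given, for the quoted basis mass (every target is met by its sum given rounding of the digits):
  PbO: 29.70·0.9990 = 29.67 kg (target 29.68 kg)
  Al2O3: 128.9·0.2740 + 29.93·0.1629 = 40.19 kg (target 40.20 kg)
  SrO: 18.69·0.7024 = 13.13 kg (target 13.13 kg)
  Li2O: 9.785·0.4003 + 128.9·0.07450 + 29.93·0.04530 = 14.88 kg (target 14.88 kg)
  SiO2: 128.9·0.6366 + 29.93·0.7819 + 46.72·0.3275 = 120.8 kg (target 120.8 kg)
  ZrO2: 46.72·0.6715 = 31.37 kg (target 31.38 kg)
Mass balance on the glass: batch Σ − ignition loss = 250.0 kg (the targets, summed, come to 250.0 kg; stated basis 250.0 kg — differing by rounding only).
Adding the batch up: Σ batch = 263.7 kg; ignition loss, Σ(batch × LOI) = 13.72 kg; the yield ratio, glass ÷ batch: 94.80%.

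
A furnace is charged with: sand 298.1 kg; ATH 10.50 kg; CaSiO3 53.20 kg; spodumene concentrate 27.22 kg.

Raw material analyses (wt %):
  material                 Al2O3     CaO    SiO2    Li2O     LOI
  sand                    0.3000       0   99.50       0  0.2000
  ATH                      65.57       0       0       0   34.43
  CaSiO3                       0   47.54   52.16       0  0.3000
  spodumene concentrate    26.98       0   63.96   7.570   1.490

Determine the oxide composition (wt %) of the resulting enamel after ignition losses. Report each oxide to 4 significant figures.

Glass mass = 384.2 kg (batch 389.0 − LOI 4.777).
Composition: Al2O3 3.936%, CaO 6.582%, SiO2 88.95%, Li2O 0.5363%

Exact precision is carried from start to finish — the intermediate values are shown, rounded to 4 significant digits, within the worked lines. Every reported result takes exactly one rounding; derived quantities are rebuilt at full precision (the yield, glass mass, the four compositions, the totals, LOI) from the batch weights for 384.2 kg of glass, as given in question or answer.
Oxide masses out of the charge:
  Al2O3: 298.1·0.003000 + 10.50·0.6557 + 27.22·0.2698 = 15.12 kg
  CaO: 53.20·0.4754 = 25.29 kg
  SiO2: 298.1·0.9950 + 53.20·0.5216 + 27.22·0.6396 = 341.8 kg
  Li2O: 27.22·0.07570 = 2.061 kg
LOI: 298.1·0.002000 + 10.50·0.3443 + 53.20·0.003000 + 27.22·0.01490 = 4.777 kg
batch − LOI leaves glass = 389.0 − 4.777 = 384.2 kg (= Σ oxide masses)
each oxide over glass, ×100, is wt %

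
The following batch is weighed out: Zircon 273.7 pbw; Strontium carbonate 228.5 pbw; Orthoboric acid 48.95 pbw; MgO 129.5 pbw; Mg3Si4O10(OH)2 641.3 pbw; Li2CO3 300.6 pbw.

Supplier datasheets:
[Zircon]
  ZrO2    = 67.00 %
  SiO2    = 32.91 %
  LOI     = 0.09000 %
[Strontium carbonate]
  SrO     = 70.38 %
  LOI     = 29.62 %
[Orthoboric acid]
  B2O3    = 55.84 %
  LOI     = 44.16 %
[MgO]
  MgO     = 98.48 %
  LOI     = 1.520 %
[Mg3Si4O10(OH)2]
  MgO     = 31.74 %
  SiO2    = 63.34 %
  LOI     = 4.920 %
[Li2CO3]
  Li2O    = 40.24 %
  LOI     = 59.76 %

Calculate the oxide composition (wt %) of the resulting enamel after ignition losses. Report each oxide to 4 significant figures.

Glass mass = 1320 pbw (batch 1623 − LOI 302.7).
Composition: ZrO2 13.89%, Li2O 9.165%, MgO 25.08%, SrO 12.18%, B2O3 2.071%, SiO2 37.60%

Every computation runs at full precision all the way through. Values along the way appear (rounded to 4 significant figures) as written; exactly one rounding is applied to every reported number — the derived quantities are computed in full precision (the yield, the totals, ignition loss, glass mass, the six compositions) from the batch weights at 1320 pbw of glass, as set out in problem or answer.
What the batch supplies per oxide:
  ZrO2: 273.7·0.6700 = 183.4 pbw
  Li2O: 300.6·0.4024 = 121.0 pbw
  MgO: 129.5·0.9848 + 641.3·0.3174 = 331.1 pbw
  SrO: 228.5·0.7038 = 160.8 pbw
  B2O3: 48.95·0.5584 = 27.33 pbw
  SiO2: 273.7·0.3291 + 641.3·0.6334 = 496.3 pbw
LOI: 273.7·9.000e-04 + 228.5·0.2962 + 48.95·0.4416 + 129.5·0.01520 + 641.3·0.04920 + 300.6·0.5976 = 302.7 pbw
Net of LOI, the glass mass = 1623 − 302.7 = 1320 pbw (equal to the oxide-mass sum)
wt % = oxide mass / glass mass × 100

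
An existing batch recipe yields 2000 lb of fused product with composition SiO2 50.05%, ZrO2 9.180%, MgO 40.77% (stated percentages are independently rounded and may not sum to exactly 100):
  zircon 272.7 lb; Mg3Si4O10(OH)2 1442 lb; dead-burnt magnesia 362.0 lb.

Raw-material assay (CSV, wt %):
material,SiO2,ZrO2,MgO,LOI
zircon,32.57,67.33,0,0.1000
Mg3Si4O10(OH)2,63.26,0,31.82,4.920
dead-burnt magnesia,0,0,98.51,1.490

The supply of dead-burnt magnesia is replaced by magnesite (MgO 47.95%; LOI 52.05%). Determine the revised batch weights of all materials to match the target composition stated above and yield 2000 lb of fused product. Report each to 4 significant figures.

Full precision is held all the way through. In-progress results are printed rounded off to 4 significant figures alongside each step; each reported result takes just one rounding. Derived quantities are recomputed in exact precision (LOI, the yield, the three compositions, the totals, glass mass) using the weight values per 2000 lb of glass as set out in the question or the answer.
Oxide mass targets, per 2000 lb fused product:
  SiO2: 50.05% × 2000 = 1001 lb
  ZrO2: 9.180% × 2000 = 183.6 lb
  MgO: 40.77% × 2000 = 815.4 lb
Per-oxide balance check given the weights on record, on the stated basis (target by target, the sums agree exact up to rounding of places):
  SiO2: 272.7·0.3257 + 1442·0.6326 = 1001 lb (target 1001 lb)
  ZrO2: 272.7·0.6733 = 183.6 lb (target 183.6 lb)
  MgO: 1442·0.3182 + 743.6·0.4795 = 815.4 lb (target 815.4 lb)
The glass-mass cross-check: net batch after ignition = 2000 lb (targets for the oxides total 2000 lb; the stated basis being 2000 lb — a pure rounding effect).
Adding the batch up: Σ batch = 2458 lb; LOI removed, Σ of batch·LOI: 458.3 lb; glass ÷ batch gives a yield of 81.36%.

Revised batch per 2000 lb fused product:
  zircon: 272.7 lb
  Mg3Si4O10(OH)2: 1442 lb
  magnesite: 743.6 lb
Total batch = 2458 lb; LOI loss = 458.3 lb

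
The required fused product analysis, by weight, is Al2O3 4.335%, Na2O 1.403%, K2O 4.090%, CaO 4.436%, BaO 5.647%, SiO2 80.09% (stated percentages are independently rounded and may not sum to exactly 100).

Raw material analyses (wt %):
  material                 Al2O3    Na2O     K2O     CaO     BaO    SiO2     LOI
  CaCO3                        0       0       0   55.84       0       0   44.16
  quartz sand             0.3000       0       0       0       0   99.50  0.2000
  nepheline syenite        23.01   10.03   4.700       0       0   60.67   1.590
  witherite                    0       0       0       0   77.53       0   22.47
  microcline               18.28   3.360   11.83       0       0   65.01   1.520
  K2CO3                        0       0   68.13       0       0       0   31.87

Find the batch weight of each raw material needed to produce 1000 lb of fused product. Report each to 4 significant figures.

Working values are printed, rounded to 4 significant figures, across the worked steps; the working math keeps full float precision at each step. Each reported value takes just one rounding. All derived quantities, which include the yield, the six compositions, totals, LOI, glass mass, are re-derived at full float precision, as they appear in either problem or answer, starting from the weights for 1000 lb of glass.
Target masses of each oxide per 1000 lb fused product:
  Al2O3: 4.335% × 1000 = 43.35 lb
  Na2O: 1.403% × 1000 = 14.03 lb
  K2O: 4.090% × 1000 = 40.90 lb
  CaO: 4.436% × 1000 = 44.36 lb
  BaO: 5.647% × 1000 = 56.47 lb
  SiO2: 80.09% × 1000 = 800.9 lb
Balance tally, oxide-wise, given the weights on record, for the quoted basis mass (each sum matches its target mass given rounding of the digits):
  Al2O3: 680.9·0.003000 + 111.0·0.2301 + 86.28·0.1828 = 43.36 lb (target 43.35 lb)
  Na2O: 111.0·0.1003 + 86.28·0.03360 = 14.03 lb (target 14.03 lb)
  K2O: 111.0·0.04700 + 86.28·0.1183 + 37.40·0.6813 = 40.90 lb (target 40.90 lb)
  CaO: 79.44·0.5584 = 44.36 lb (target 44.36 lb)
  BaO: 72.84·0.7753 = 56.47 lb (target 56.47 lb)
  SiO2: 680.9·0.9950 + 111.0·0.6067 + 86.28·0.6501 = 800.9 lb (target 800.9 lb)
Glass-mass bookkeeping: whole batch net of LOI = 1000 lb (the targets, summed, come to 1000 lb; versus the stated basis of 1000 lb — gaps are rounding artifacts).
Total batch = Σ batch = 1068 lb; ignition loss, Σ(batch × LOI) = 67.81 lb; yield = glass ÷ total batch = 93.65%.

Batch per 1000 lb fused product:
  CaCO3: 79.44 lb
  quartz sand: 680.9 lb
  nepheline syenite: 111.0 lb
  witherite: 72.84 lb
  microcline: 86.28 lb
  K2CO3: 37.40 lb
Total batch = 1068 lb; LOI loss = 67.81 lb; yield = 93.65%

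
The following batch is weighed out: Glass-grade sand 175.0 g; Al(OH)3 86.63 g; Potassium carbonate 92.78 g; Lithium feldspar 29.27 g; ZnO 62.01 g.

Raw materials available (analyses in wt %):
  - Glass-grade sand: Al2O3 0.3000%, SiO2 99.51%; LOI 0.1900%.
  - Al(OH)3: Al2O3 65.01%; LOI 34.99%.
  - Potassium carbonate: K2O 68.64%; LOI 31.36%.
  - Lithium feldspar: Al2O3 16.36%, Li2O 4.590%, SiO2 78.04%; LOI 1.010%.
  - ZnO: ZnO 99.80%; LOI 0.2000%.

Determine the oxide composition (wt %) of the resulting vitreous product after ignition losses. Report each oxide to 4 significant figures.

Glass mass = 385.5 g (batch 445.7 − LOI 60.16).
Composition: Al2O3 15.99%, Li2O 0.3485%, K2O 16.52%, ZnO 16.05%, SiO2 51.09%

All arithmetic holds full precision all the way through — in-progress results are printed rounded off to 4 significant digits alongside each step. Each reported number carries a single rounding. Derived quantities, which include the five compositions, the totals, net glass mass, yield, LOI, are recomputed at exact precision, as set out in question or answer, using the weight values on 385.5 g of glass.
Per-oxide mass from batch:
  Al2O3: 175.0·0.003000 + 86.63·0.6501 + 29.27·0.1636 = 61.63 g
  Li2O: 29.27·0.04590 = 1.343 g
  K2O: 92.78·0.6864 = 63.68 g
  ZnO: 62.01·0.9980 = 61.89 g
  SiO2: 175.0·0.9951 + 29.27·0.7804 = 197.0 g
LOI: 175.0·0.001900 + 86.63·0.3499 + 92.78·0.3136 + 29.27·0.01010 + 62.01·0.002000 = 60.16 g
Glass mass = batch − LOI = 445.7 − 60.16 = 385.5 g (matching Σ of the oxides)
oxide / glass × 100 gives the wt %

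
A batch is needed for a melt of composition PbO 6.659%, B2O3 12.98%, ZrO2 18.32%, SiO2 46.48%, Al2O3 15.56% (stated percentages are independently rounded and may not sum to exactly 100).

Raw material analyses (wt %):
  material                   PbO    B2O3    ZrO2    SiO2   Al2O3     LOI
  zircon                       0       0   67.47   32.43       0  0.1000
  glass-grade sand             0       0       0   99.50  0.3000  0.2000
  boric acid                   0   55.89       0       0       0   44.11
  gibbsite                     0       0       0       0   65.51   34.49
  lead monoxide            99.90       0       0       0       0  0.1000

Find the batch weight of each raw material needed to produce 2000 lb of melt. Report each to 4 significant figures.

Batch per 2000 lb melt:
  zircon: 543.1 lb
  glass-grade sand: 757.3 lb
  boric acid: 464.5 lb
  gibbsite: 471.6 lb
  lead monoxide: 133.3 lb
Total batch = 2370 lb; LOI loss = 369.7 lb; yield = 84.40%

The working math maintains exact precision at every stage. The intermediate values are printed, rounded to four significant figures, in the printout. Each reported figure is rounded exactly once. Derived quantities (the totals, the five compositions, ignition loss, net glass mass, yield) are re-derived from the batch weights per 2000 lb of glass at exact precision as quoted within the problem or the answer.
The oxide mass targets at 2000 lb melt:
  PbO: 6.659% × 2000 = 133.2 lb
  B2O3: 12.98% × 2000 = 259.6 lb
  ZrO2: 18.32% × 2000 = 366.4 lb
  SiO2: 46.48% × 2000 = 929.6 lb
  Al2O3: 15.56% × 2000 = 311.2 lb
Checking each oxide sum from the weights as reported, versus the basis set out (every target is met by its sum inside rounding margins):
  PbO: 133.3·0.9990 = 133.2 lb (target 133.2 lb)
  B2O3: 464.5·0.5589 = 259.6 lb (target 259.6 lb)
  ZrO2: 543.1·0.6747 = 366.4 lb (target 366.4 lb)
  SiO2: 543.1·0.3243 + 757.3·0.9950 = 929.6 lb (target 929.6 lb)
  Al2O3: 757.3·0.003000 + 471.6·0.6551 = 311.2 lb (target 311.2 lb)
Auditing the glass mass value: the batch minus its LOI: 2000 lb (targets for the oxides total 2000 lb; with the basis standing at 2000 lb — any gap is answer rounding).
Summing the batch: Σ batch = 2370 lb; LOI loss = Σ batch·LOI = 369.7 lb; as yield: glass ÷ batch → 84.40%.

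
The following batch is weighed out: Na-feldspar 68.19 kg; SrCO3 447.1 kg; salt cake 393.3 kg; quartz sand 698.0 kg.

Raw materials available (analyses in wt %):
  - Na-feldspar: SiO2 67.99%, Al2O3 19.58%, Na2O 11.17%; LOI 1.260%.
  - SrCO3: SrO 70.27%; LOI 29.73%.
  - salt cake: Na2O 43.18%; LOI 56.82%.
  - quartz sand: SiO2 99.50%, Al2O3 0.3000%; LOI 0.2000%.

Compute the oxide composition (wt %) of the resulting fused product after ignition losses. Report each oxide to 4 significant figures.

Values along the way are shown rounded to 4 significant digits alongside each step; the whole derivation holds full float precision in all steps — each reported value receives exactly one rounding — the derived quantities (four oxide percentages, yield, ignition loss, totals, glass mass) are recomputed at full float precision starting from the weights at 1248 kg of glass as given in the problem or answer text.
Delivered oxide masses:
  SrO: 447.1·0.7027 = 314.2 kg
  SiO2: 68.19·0.6799 + 698.0·0.9950 = 740.9 kg
  Al2O3: 68.19·0.1958 + 698.0·0.003000 = 15.45 kg
  Na2O: 68.19·0.1117 + 393.3·0.4318 = 177.4 kg
LOI: 68.19·0.01260 + 447.1·0.2973 + 393.3·0.5682 + 698.0·0.002000 = 358.7 kg
Glass mass = batch − LOI = 1607 − 358.7 = 1248 kg (matching Σ of the oxides)
oxide / glass × 100 gives the wt %

Glass mass = 1248 kg (batch 1607 − LOI 358.7).
Composition: SrO 25.18%, SiO2 59.37%, Al2O3 1.238%, Na2O 14.22%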